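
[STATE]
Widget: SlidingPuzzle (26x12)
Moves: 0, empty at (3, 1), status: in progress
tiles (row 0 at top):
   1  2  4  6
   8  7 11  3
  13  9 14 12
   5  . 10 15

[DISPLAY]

┌────┬────┬────┬────┐     
│  1 │  2 │  4 │  6 │     
├────┼────┼────┼────┤     
│  8 │  7 │ 11 │  3 │     
├────┼────┼────┼────┤     
│ 13 │  9 │ 14 │ 12 │     
├────┼────┼────┼────┤     
│  5 │    │ 10 │ 15 │     
└────┴────┴────┴────┘     
Moves: 0                  
                          
                          


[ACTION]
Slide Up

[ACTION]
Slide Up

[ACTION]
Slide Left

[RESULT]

┌────┬────┬────┬────┐     
│  1 │  2 │  4 │  6 │     
├────┼────┼────┼────┤     
│  8 │  7 │ 11 │  3 │     
├────┼────┼────┼────┤     
│ 13 │  9 │ 14 │ 12 │     
├────┼────┼────┼────┤     
│  5 │ 10 │    │ 15 │     
└────┴────┴────┴────┘     
Moves: 1                  
                          
                          


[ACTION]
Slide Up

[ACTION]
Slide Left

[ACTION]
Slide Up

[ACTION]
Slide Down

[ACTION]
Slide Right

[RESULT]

┌────┬────┬────┬────┐     
│  1 │  2 │  4 │  6 │     
├────┼────┼────┼────┤     
│  8 │  7 │ 11 │  3 │     
├────┼────┼────┼────┤     
│ 13 │  9 │    │ 14 │     
├────┼────┼────┼────┤     
│  5 │ 10 │ 15 │ 12 │     
└────┴────┴────┴────┘     
Moves: 4                  
                          
                          


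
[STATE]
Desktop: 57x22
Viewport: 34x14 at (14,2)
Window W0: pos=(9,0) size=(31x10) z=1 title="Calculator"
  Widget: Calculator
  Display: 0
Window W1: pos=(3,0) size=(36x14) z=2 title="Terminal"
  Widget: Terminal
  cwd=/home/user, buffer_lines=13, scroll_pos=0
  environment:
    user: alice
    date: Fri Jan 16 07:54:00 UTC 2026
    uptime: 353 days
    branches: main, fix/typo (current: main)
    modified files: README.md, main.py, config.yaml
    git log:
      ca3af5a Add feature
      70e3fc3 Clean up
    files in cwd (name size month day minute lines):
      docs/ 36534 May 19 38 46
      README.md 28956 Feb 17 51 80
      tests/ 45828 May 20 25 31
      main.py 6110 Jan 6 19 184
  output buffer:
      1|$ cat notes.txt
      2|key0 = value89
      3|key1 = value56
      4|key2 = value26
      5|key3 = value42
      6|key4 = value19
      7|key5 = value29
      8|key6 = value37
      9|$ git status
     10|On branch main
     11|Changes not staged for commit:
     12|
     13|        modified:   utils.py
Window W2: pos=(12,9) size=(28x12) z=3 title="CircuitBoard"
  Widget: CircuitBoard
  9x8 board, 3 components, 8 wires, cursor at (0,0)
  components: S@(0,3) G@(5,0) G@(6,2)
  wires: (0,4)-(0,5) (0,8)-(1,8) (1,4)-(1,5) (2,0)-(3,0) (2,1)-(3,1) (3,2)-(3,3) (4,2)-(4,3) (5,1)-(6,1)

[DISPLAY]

────────────────────────┨┨        
s.txt                   ┃┃        
ue89                    ┃┃        
ue56                    ┃┃        
ue26                    ┃┃        
ue42                    ┃┃        
ue19                    ┃┃        
━━━━━━━━━━━━━━━━━━━━━━━━━┓        
CircuitBoard             ┃        
─────────────────────────┨        
  0 1 2 3 4 5 6 7 8      ┃        
  [.]          S   · ─ · ┃        
                         ┃        
                   · ─ · ┃        


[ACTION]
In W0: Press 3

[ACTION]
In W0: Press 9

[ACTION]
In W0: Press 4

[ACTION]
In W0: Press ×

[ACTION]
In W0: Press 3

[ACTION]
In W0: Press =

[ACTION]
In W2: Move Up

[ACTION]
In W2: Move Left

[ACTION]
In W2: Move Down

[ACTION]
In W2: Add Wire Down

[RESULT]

────────────────────────┨┨        
s.txt                   ┃┃        
ue89                    ┃┃        
ue56                    ┃┃        
ue26                    ┃┃        
ue42                    ┃┃        
ue19                    ┃┃        
━━━━━━━━━━━━━━━━━━━━━━━━━┓        
CircuitBoard             ┃        
─────────────────────────┨        
  0 1 2 3 4 5 6 7 8      ┃        
               S   · ─ · ┃        
                         ┃        
  [.]              · ─ · ┃        


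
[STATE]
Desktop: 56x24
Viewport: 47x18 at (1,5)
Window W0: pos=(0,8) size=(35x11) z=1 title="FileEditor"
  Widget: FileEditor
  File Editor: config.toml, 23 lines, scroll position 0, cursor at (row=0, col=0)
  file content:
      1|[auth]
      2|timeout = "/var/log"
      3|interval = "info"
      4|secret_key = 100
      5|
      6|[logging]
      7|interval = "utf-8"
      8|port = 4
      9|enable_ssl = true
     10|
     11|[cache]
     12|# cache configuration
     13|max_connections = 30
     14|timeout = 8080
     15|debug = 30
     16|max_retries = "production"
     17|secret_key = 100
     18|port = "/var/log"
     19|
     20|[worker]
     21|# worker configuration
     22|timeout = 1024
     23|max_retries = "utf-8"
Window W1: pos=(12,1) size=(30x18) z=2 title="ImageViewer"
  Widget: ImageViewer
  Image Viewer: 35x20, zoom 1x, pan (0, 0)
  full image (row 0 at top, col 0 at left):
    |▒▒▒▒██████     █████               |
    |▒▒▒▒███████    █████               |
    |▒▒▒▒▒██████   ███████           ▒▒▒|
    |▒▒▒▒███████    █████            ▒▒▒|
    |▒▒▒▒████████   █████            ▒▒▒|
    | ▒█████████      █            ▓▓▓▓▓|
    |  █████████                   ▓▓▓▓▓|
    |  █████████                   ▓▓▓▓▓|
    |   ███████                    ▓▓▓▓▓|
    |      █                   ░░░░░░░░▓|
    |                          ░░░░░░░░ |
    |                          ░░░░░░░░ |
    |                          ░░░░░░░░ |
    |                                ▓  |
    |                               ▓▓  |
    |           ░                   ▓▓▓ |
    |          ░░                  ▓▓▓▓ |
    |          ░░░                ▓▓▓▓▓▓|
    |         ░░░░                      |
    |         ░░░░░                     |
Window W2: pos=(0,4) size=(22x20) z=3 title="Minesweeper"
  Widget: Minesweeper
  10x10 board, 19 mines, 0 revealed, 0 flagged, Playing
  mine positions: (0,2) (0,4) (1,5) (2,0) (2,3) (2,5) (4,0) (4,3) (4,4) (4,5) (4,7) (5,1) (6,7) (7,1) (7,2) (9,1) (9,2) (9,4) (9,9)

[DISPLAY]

 Minesweeper        ┃██    █████        ┃      
────────────────────┨██   ███████       ┃      
■■■■■■■■■■          ┃██    █████        ┃      
■■■■■■■■■■          ┃███   █████        ┃      
■■■■■■■■■■          ┃██      █          ┃      
■■■■■■■■■■          ┃██                 ┃      
■■■■■■■■■■          ┃██                 ┃      
■■■■■■■■■■          ┃█                  ┃      
■■■■■■■■■■          ┃                 ░░┃      
■■■■■■■■■■          ┃                 ░░┃      
■■■■■■■■■■          ┃                 ░░┃      
■■■■■■■■■■          ┃                 ░░┃      
                    ┃                   ┃      
                    ┃━━━━━━━━━━━━━━━━━━━┛      
                    ┃                          
                    ┃                          
                    ┃                          
                    ┃                          


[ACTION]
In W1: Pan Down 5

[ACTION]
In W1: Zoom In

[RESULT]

 Minesweeper        ┃█████████████      ┃      
────────────────────┨█████████████      ┃      
■■■■■■■■■■          ┃███████████████    ┃      
■■■■■■■■■■          ┃███████████████    ┃      
■■■■■■■■■■          ┃█████████████      ┃      
■■■■■■■■■■          ┃█████████████      ┃      
■■■■■■■■■■          ┃█████████████      ┃      
■■■■■■■■■■          ┃█████████████      ┃      
■■■■■■■■■■          ┃█████████████      ┃      
■■■■■■■■■■          ┃█████████████      ┃      
■■■■■■■■■■          ┃███████████        ┃      
■■■■■■■■■■          ┃███████████        ┃      
                    ┃   ██              ┃      
                    ┃━━━━━━━━━━━━━━━━━━━┛      
                    ┃                          
                    ┃                          
                    ┃                          
                    ┃                          


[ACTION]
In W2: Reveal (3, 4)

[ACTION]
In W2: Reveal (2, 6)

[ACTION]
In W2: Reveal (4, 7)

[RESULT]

 Minesweeper        ┃█████████████      ┃      
────────────────────┨█████████████      ┃      
■■✹■✹■■■■■          ┃███████████████    ┃      
■■■■■✹■■■■          ┃███████████████    ┃      
✹■■✹■✹2■■■          ┃█████████████      ┃      
■■■■5■■■■■          ┃█████████████      ┃      
✹■■✹✹✹■✹■■          ┃█████████████      ┃      
■✹■■■■■■■■          ┃█████████████      ┃      
■■■■■■■✹■■          ┃█████████████      ┃      
■✹✹■■■■■■■          ┃█████████████      ┃      
■■■■■■■■■■          ┃███████████        ┃      
■✹✹■✹■■■■✹          ┃███████████        ┃      
                    ┃   ██              ┃      
                    ┃━━━━━━━━━━━━━━━━━━━┛      
                    ┃                          
                    ┃                          
                    ┃                          
                    ┃                          


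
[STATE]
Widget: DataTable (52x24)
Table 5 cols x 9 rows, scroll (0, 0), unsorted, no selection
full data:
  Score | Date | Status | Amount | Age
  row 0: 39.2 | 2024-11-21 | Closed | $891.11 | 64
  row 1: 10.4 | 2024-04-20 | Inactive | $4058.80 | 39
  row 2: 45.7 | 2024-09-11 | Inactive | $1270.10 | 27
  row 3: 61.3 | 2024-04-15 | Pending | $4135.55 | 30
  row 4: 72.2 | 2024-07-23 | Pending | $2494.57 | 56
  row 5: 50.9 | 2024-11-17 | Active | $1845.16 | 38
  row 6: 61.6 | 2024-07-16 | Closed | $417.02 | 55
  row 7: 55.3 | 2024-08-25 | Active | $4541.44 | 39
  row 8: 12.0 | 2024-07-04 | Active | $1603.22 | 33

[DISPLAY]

Score│Date      │Status  │Amount  │Age              
─────┼──────────┼────────┼────────┼───              
39.2 │2024-11-21│Closed  │$891.11 │64               
10.4 │2024-04-20│Inactive│$4058.80│39               
45.7 │2024-09-11│Inactive│$1270.10│27               
61.3 │2024-04-15│Pending │$4135.55│30               
72.2 │2024-07-23│Pending │$2494.57│56               
50.9 │2024-11-17│Active  │$1845.16│38               
61.6 │2024-07-16│Closed  │$417.02 │55               
55.3 │2024-08-25│Active  │$4541.44│39               
12.0 │2024-07-04│Active  │$1603.22│33               
                                                    
                                                    
                                                    
                                                    
                                                    
                                                    
                                                    
                                                    
                                                    
                                                    
                                                    
                                                    
                                                    


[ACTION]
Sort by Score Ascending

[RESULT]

Scor▲│Date      │Status  │Amount  │Age              
─────┼──────────┼────────┼────────┼───              
10.4 │2024-04-20│Inactive│$4058.80│39               
12.0 │2024-07-04│Active  │$1603.22│33               
39.2 │2024-11-21│Closed  │$891.11 │64               
45.7 │2024-09-11│Inactive│$1270.10│27               
50.9 │2024-11-17│Active  │$1845.16│38               
55.3 │2024-08-25│Active  │$4541.44│39               
61.3 │2024-04-15│Pending │$4135.55│30               
61.6 │2024-07-16│Closed  │$417.02 │55               
72.2 │2024-07-23│Pending │$2494.57│56               
                                                    
                                                    
                                                    
                                                    
                                                    
                                                    
                                                    
                                                    
                                                    
                                                    
                                                    
                                                    
                                                    


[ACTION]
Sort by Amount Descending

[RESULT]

Score│Date      │Status  │Amount ▼│Age              
─────┼──────────┼────────┼────────┼───              
55.3 │2024-08-25│Active  │$4541.44│39               
61.3 │2024-04-15│Pending │$4135.55│30               
10.4 │2024-04-20│Inactive│$4058.80│39               
72.2 │2024-07-23│Pending │$2494.57│56               
50.9 │2024-11-17│Active  │$1845.16│38               
12.0 │2024-07-04│Active  │$1603.22│33               
45.7 │2024-09-11│Inactive│$1270.10│27               
39.2 │2024-11-21│Closed  │$891.11 │64               
61.6 │2024-07-16│Closed  │$417.02 │55               
                                                    
                                                    
                                                    
                                                    
                                                    
                                                    
                                                    
                                                    
                                                    
                                                    
                                                    
                                                    
                                                    


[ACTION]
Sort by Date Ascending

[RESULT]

Score│Date     ▲│Status  │Amount  │Age              
─────┼──────────┼────────┼────────┼───              
61.3 │2024-04-15│Pending │$4135.55│30               
10.4 │2024-04-20│Inactive│$4058.80│39               
12.0 │2024-07-04│Active  │$1603.22│33               
61.6 │2024-07-16│Closed  │$417.02 │55               
72.2 │2024-07-23│Pending │$2494.57│56               
55.3 │2024-08-25│Active  │$4541.44│39               
45.7 │2024-09-11│Inactive│$1270.10│27               
50.9 │2024-11-17│Active  │$1845.16│38               
39.2 │2024-11-21│Closed  │$891.11 │64               
                                                    
                                                    
                                                    
                                                    
                                                    
                                                    
                                                    
                                                    
                                                    
                                                    
                                                    
                                                    
                                                    


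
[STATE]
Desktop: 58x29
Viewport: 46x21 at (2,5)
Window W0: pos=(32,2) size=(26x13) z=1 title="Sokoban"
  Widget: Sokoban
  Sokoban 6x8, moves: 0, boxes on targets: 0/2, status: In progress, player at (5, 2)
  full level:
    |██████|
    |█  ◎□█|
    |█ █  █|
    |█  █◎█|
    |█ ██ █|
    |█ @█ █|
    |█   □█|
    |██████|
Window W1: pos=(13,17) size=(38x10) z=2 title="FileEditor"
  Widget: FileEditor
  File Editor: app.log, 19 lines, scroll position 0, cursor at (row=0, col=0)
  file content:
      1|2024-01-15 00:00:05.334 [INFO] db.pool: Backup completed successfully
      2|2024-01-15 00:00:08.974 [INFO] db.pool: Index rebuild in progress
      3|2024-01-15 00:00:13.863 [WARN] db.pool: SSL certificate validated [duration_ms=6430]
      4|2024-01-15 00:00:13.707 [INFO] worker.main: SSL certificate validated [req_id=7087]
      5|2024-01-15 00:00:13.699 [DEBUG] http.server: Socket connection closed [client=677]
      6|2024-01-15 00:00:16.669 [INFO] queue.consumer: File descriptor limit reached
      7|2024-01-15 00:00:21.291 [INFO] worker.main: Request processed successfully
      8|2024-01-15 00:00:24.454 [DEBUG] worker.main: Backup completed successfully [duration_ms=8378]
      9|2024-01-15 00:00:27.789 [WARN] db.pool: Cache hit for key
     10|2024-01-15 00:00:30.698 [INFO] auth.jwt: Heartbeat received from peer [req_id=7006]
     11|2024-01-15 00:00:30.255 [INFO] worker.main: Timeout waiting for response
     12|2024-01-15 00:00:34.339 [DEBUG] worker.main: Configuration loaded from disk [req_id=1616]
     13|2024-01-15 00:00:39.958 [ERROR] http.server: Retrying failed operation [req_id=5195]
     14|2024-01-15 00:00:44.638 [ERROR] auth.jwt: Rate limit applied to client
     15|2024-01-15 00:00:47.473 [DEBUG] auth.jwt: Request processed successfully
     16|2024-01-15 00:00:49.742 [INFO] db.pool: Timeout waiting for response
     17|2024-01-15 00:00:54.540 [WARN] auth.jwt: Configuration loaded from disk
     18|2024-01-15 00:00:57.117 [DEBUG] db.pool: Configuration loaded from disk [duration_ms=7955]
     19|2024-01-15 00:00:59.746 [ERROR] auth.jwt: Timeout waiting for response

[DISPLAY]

                              ┃██████         
                              ┃█  ◎□█         
                              ┃█ █  █         
                              ┃█  █◎█         
                              ┃█ ██ █         
                              ┃█ @█ █         
                              ┃█   □█         
                              ┃██████         
                              ┃Moves: 0  0/2  
                              ┗━━━━━━━━━━━━━━━
                                              
                                              
           ┏━━━━━━━━━━━━━━━━━━━━━━━━━━━━━━━━━━
           ┃ FileEditor                       
           ┠──────────────────────────────────
           ┃█024-01-15 00:00:05.334 [INFO] db.
           ┃2024-01-15 00:00:08.974 [INFO] db.
           ┃2024-01-15 00:00:13.863 [WARN] db.
           ┃2024-01-15 00:00:13.707 [INFO] wor
           ┃2024-01-15 00:00:13.699 [DEBUG] ht
           ┃2024-01-15 00:00:16.669 [INFO] que


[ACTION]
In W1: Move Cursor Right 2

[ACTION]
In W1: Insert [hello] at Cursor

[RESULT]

                              ┃██████         
                              ┃█  ◎□█         
                              ┃█ █  █         
                              ┃█  █◎█         
                              ┃█ ██ █         
                              ┃█ @█ █         
                              ┃█   □█         
                              ┃██████         
                              ┃Moves: 0  0/2  
                              ┗━━━━━━━━━━━━━━━
                                              
                                              
           ┏━━━━━━━━━━━━━━━━━━━━━━━━━━━━━━━━━━
           ┃ FileEditor                       
           ┠──────────────────────────────────
           ┃20hello█4-01-15 00:00:05.334 [INFO
           ┃2024-01-15 00:00:08.974 [INFO] db.
           ┃2024-01-15 00:00:13.863 [WARN] db.
           ┃2024-01-15 00:00:13.707 [INFO] wor
           ┃2024-01-15 00:00:13.699 [DEBUG] ht
           ┃2024-01-15 00:00:16.669 [INFO] que


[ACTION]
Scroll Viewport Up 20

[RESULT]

                                              
                                              
                              ┏━━━━━━━━━━━━━━━
                              ┃ Sokoban       
                              ┠───────────────
                              ┃██████         
                              ┃█  ◎□█         
                              ┃█ █  █         
                              ┃█  █◎█         
                              ┃█ ██ █         
                              ┃█ @█ █         
                              ┃█   □█         
                              ┃██████         
                              ┃Moves: 0  0/2  
                              ┗━━━━━━━━━━━━━━━
                                              
                                              
           ┏━━━━━━━━━━━━━━━━━━━━━━━━━━━━━━━━━━
           ┃ FileEditor                       
           ┠──────────────────────────────────
           ┃20hello█4-01-15 00:00:05.334 [INFO


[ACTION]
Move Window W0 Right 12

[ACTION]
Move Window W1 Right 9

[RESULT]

                                              
                                              
                              ┏━━━━━━━━━━━━━━━
                              ┃ Sokoban       
                              ┠───────────────
                              ┃██████         
                              ┃█  ◎□█         
                              ┃█ █  █         
                              ┃█  █◎█         
                              ┃█ ██ █         
                              ┃█ @█ █         
                              ┃█   □█         
                              ┃██████         
                              ┃Moves: 0  0/2  
                              ┗━━━━━━━━━━━━━━━
                                              
                                              
                  ┏━━━━━━━━━━━━━━━━━━━━━━━━━━━
                  ┃ FileEditor                
                  ┠───────────────────────────
                  ┃20hello█4-01-15 00:00:05.33


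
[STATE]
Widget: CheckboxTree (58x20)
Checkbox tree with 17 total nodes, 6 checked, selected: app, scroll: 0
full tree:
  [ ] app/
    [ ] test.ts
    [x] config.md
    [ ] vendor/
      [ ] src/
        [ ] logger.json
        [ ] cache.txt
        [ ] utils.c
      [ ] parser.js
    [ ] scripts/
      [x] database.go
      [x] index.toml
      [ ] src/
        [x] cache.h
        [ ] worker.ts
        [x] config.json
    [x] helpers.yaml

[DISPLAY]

>[-] app/                                                 
   [ ] test.ts                                            
   [x] config.md                                          
   [ ] vendor/                                            
     [ ] src/                                             
       [ ] logger.json                                    
       [ ] cache.txt                                      
       [ ] utils.c                                        
     [ ] parser.js                                        
   [-] scripts/                                           
     [x] database.go                                      
     [x] index.toml                                       
     [-] src/                                             
       [x] cache.h                                        
       [ ] worker.ts                                      
       [x] config.json                                    
   [x] helpers.yaml                                       
                                                          
                                                          
                                                          


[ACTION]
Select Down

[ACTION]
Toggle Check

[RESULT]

 [-] app/                                                 
>  [x] test.ts                                            
   [x] config.md                                          
   [ ] vendor/                                            
     [ ] src/                                             
       [ ] logger.json                                    
       [ ] cache.txt                                      
       [ ] utils.c                                        
     [ ] parser.js                                        
   [-] scripts/                                           
     [x] database.go                                      
     [x] index.toml                                       
     [-] src/                                             
       [x] cache.h                                        
       [ ] worker.ts                                      
       [x] config.json                                    
   [x] helpers.yaml                                       
                                                          
                                                          
                                                          


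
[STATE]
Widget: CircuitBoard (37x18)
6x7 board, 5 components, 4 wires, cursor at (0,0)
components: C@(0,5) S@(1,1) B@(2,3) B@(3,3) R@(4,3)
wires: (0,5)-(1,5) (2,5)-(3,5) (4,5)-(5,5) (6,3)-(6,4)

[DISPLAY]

   0 1 2 3 4 5                       
0  [.]                  C            
                        │            
1       S               ·            
                                     
2               B       ·            
                        │            
3               B       ·            
                                     
4               R       ·            
                        │            
5                       ·            
                                     
6               · ─ ·                
Cursor: (0,0)                        
                                     
                                     
                                     


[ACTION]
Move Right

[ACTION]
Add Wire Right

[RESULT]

   0 1 2 3 4 5                       
0      [.]─ ·           C            
                        │            
1       S               ·            
                                     
2               B       ·            
                        │            
3               B       ·            
                                     
4               R       ·            
                        │            
5                       ·            
                                     
6               · ─ ·                
Cursor: (0,1)                        
                                     
                                     
                                     


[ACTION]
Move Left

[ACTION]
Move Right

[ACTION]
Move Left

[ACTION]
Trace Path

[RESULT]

   0 1 2 3 4 5                       
0  [.]  · ─ ·           C            
                        │            
1       S               ·            
                                     
2               B       ·            
                        │            
3               B       ·            
                                     
4               R       ·            
                        │            
5                       ·            
                                     
6               · ─ ·                
Cursor: (0,0)  Trace: No connections 
                                     
                                     
                                     


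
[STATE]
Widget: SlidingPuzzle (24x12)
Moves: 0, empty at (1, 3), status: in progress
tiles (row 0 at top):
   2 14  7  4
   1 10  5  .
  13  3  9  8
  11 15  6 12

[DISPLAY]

┌────┬────┬────┬────┐   
│  2 │ 14 │  7 │  4 │   
├────┼────┼────┼────┤   
│  1 │ 10 │  5 │    │   
├────┼────┼────┼────┤   
│ 13 │  3 │  9 │  8 │   
├────┼────┼────┼────┤   
│ 11 │ 15 │  6 │ 12 │   
└────┴────┴────┴────┘   
Moves: 0                
                        
                        


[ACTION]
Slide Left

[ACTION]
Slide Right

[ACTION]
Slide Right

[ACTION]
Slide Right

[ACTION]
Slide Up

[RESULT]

┌────┬────┬────┬────┐   
│  2 │ 14 │  7 │  4 │   
├────┼────┼────┼────┤   
│ 13 │  1 │ 10 │  5 │   
├────┼────┼────┼────┤   
│    │  3 │  9 │  8 │   
├────┼────┼────┼────┤   
│ 11 │ 15 │  6 │ 12 │   
└────┴────┴────┴────┘   
Moves: 4                
                        
                        


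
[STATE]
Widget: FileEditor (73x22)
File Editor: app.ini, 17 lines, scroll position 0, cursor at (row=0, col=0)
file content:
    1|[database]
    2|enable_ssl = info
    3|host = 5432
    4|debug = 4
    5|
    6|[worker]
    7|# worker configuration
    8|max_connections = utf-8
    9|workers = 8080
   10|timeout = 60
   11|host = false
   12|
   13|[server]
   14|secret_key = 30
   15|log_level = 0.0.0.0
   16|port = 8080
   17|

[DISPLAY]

█database]                                                              ▲
enable_ssl = info                                                       █
host = 5432                                                             ░
debug = 4                                                               ░
                                                                        ░
[worker]                                                                ░
# worker configuration                                                  ░
max_connections = utf-8                                                 ░
workers = 8080                                                          ░
timeout = 60                                                            ░
host = false                                                            ░
                                                                        ░
[server]                                                                ░
secret_key = 30                                                         ░
log_level = 0.0.0.0                                                     ░
port = 8080                                                             ░
                                                                        ░
                                                                        ░
                                                                        ░
                                                                        ░
                                                                        ░
                                                                        ▼


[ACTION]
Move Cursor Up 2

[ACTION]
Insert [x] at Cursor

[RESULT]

x█database]                                                             ▲
enable_ssl = info                                                       █
host = 5432                                                             ░
debug = 4                                                               ░
                                                                        ░
[worker]                                                                ░
# worker configuration                                                  ░
max_connections = utf-8                                                 ░
workers = 8080                                                          ░
timeout = 60                                                            ░
host = false                                                            ░
                                                                        ░
[server]                                                                ░
secret_key = 30                                                         ░
log_level = 0.0.0.0                                                     ░
port = 8080                                                             ░
                                                                        ░
                                                                        ░
                                                                        ░
                                                                        ░
                                                                        ░
                                                                        ▼


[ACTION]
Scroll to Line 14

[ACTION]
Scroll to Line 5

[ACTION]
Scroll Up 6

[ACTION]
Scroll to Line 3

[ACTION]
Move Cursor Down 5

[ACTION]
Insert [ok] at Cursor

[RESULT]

x[database]                                                             ▲
enable_ssl = info                                                       █
host = 5432                                                             ░
debug = 4                                                               ░
                                                                        ░
[ok█orker]                                                              ░
# worker configuration                                                  ░
max_connections = utf-8                                                 ░
workers = 8080                                                          ░
timeout = 60                                                            ░
host = false                                                            ░
                                                                        ░
[server]                                                                ░
secret_key = 30                                                         ░
log_level = 0.0.0.0                                                     ░
port = 8080                                                             ░
                                                                        ░
                                                                        ░
                                                                        ░
                                                                        ░
                                                                        ░
                                                                        ▼


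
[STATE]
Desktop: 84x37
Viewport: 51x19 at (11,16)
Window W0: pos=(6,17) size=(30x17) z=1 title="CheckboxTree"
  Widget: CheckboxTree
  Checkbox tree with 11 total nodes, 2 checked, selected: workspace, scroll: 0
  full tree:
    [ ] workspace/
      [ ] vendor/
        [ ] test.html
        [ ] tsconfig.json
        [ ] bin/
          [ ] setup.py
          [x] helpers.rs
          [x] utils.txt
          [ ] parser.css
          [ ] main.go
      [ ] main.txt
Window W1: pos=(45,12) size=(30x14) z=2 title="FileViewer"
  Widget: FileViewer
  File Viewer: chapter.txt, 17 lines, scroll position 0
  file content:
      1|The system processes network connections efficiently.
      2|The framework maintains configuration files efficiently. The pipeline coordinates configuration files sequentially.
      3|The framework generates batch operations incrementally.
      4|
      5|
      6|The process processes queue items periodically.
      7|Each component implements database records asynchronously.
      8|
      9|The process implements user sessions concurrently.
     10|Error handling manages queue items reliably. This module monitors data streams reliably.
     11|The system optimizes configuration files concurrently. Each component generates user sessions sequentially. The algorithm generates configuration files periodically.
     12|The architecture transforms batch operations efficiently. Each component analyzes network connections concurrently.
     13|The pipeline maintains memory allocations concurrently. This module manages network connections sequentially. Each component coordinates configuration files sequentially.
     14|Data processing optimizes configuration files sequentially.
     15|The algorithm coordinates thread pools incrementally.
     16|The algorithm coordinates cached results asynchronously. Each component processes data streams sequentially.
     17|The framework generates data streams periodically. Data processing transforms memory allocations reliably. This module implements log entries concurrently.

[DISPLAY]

                                  ┃The framework ma
━━━━━━━━━━━━━━━━━━━━━━━━┓         ┃The framework ge
ckboxTree               ┃         ┃                
────────────────────────┨         ┃                
 workspace/             ┃         ┃The process proc
-] vendor/              ┃         ┃Each component i
 [ ] test.html          ┃         ┃                
 [ ] tsconfig.json      ┃         ┃The process impl
 [-] bin/               ┃         ┃Error handling m
   [ ] setup.py         ┃         ┗━━━━━━━━━━━━━━━━
   [x] helpers.rs       ┃                          
   [x] utils.txt        ┃                          
   [ ] parser.css       ┃                          
   [ ] main.go          ┃                          
 ] main.txt             ┃                          
                        ┃                          
                        ┃                          
━━━━━━━━━━━━━━━━━━━━━━━━┛                          
                                                   


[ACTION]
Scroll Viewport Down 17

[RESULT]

ckboxTree               ┃         ┃                
────────────────────────┨         ┃                
 workspace/             ┃         ┃The process proc
-] vendor/              ┃         ┃Each component i
 [ ] test.html          ┃         ┃                
 [ ] tsconfig.json      ┃         ┃The process impl
 [-] bin/               ┃         ┃Error handling m
   [ ] setup.py         ┃         ┗━━━━━━━━━━━━━━━━
   [x] helpers.rs       ┃                          
   [x] utils.txt        ┃                          
   [ ] parser.css       ┃                          
   [ ] main.go          ┃                          
 ] main.txt             ┃                          
                        ┃                          
                        ┃                          
━━━━━━━━━━━━━━━━━━━━━━━━┛                          
                                                   
                                                   
                                                   


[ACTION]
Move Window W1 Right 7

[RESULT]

ckboxTree               ┃                ┃         
────────────────────────┨                ┃         
 workspace/             ┃                ┃The proce
-] vendor/              ┃                ┃Each comp
 [ ] test.html          ┃                ┃         
 [ ] tsconfig.json      ┃                ┃The proce
 [-] bin/               ┃                ┃Error han
   [ ] setup.py         ┃                ┗━━━━━━━━━
   [x] helpers.rs       ┃                          
   [x] utils.txt        ┃                          
   [ ] parser.css       ┃                          
   [ ] main.go          ┃                          
 ] main.txt             ┃                          
                        ┃                          
                        ┃                          
━━━━━━━━━━━━━━━━━━━━━━━━┛                          
                                                   
                                                   
                                                   


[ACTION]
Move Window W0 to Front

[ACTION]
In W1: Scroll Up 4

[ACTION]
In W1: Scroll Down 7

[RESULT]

ckboxTree               ┃                ┃The syste
────────────────────────┨                ┃The archi
 workspace/             ┃                ┃The pipel
-] vendor/              ┃                ┃Data proc
 [ ] test.html          ┃                ┃The algor
 [ ] tsconfig.json      ┃                ┃The algor
 [-] bin/               ┃                ┃The frame
   [ ] setup.py         ┃                ┗━━━━━━━━━
   [x] helpers.rs       ┃                          
   [x] utils.txt        ┃                          
   [ ] parser.css       ┃                          
   [ ] main.go          ┃                          
 ] main.txt             ┃                          
                        ┃                          
                        ┃                          
━━━━━━━━━━━━━━━━━━━━━━━━┛                          
                                                   
                                                   
                                                   
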